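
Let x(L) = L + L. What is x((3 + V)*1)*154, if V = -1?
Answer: 616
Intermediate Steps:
x(L) = 2*L
x((3 + V)*1)*154 = (2*((3 - 1)*1))*154 = (2*(2*1))*154 = (2*2)*154 = 4*154 = 616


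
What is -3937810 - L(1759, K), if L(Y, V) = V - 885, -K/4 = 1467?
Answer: -3931057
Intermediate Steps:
K = -5868 (K = -4*1467 = -5868)
L(Y, V) = -885 + V
-3937810 - L(1759, K) = -3937810 - (-885 - 5868) = -3937810 - 1*(-6753) = -3937810 + 6753 = -3931057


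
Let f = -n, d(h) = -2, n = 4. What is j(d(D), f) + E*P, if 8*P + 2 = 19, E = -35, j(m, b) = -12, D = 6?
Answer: -691/8 ≈ -86.375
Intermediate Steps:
f = -4 (f = -1*4 = -4)
P = 17/8 (P = -¼ + (⅛)*19 = -¼ + 19/8 = 17/8 ≈ 2.1250)
j(d(D), f) + E*P = -12 - 35*17/8 = -12 - 595/8 = -691/8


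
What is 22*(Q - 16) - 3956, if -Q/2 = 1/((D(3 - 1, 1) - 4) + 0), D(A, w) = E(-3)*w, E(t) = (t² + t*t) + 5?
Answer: -81896/19 ≈ -4310.3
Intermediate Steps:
E(t) = 5 + 2*t² (E(t) = (t² + t²) + 5 = 2*t² + 5 = 5 + 2*t²)
D(A, w) = 23*w (D(A, w) = (5 + 2*(-3)²)*w = (5 + 2*9)*w = (5 + 18)*w = 23*w)
Q = -2/19 (Q = -2/((23*1 - 4) + 0) = -2/((23 - 4) + 0) = -2/(19 + 0) = -2/19 ≈ -0.10526)
22*(Q - 16) - 3956 = 22*(-2/19 - 16) - 3956 = 22*(-306/19) - 3956 = -6732/19 - 3956 = -81896/19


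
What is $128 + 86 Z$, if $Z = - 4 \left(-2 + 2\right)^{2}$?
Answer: $128$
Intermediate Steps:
$Z = 0$ ($Z = - 4 \cdot 0^{2} = \left(-4\right) 0 = 0$)
$128 + 86 Z = 128 + 86 \cdot 0 = 128 + 0 = 128$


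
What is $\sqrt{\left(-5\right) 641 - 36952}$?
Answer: $i \sqrt{40157} \approx 200.39 i$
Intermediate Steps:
$\sqrt{\left(-5\right) 641 - 36952} = \sqrt{-3205 - 36952} = \sqrt{-40157} = i \sqrt{40157}$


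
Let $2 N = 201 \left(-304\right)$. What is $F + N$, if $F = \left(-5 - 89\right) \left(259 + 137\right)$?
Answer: $-67776$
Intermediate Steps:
$N = -30552$ ($N = \frac{201 \left(-304\right)}{2} = \frac{1}{2} \left(-61104\right) = -30552$)
$F = -37224$ ($F = \left(-5 - 89\right) 396 = \left(-94\right) 396 = -37224$)
$F + N = -37224 - 30552 = -67776$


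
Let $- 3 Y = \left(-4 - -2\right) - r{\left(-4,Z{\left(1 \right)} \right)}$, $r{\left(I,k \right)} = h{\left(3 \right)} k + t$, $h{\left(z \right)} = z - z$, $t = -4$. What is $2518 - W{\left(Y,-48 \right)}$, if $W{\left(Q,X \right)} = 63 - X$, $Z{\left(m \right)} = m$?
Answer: $2407$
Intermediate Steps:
$h{\left(z \right)} = 0$
$r{\left(I,k \right)} = -4$ ($r{\left(I,k \right)} = 0 k - 4 = 0 - 4 = -4$)
$Y = - \frac{2}{3}$ ($Y = - \frac{\left(-4 - -2\right) - -4}{3} = - \frac{\left(-4 + 2\right) + 4}{3} = - \frac{-2 + 4}{3} = \left(- \frac{1}{3}\right) 2 = - \frac{2}{3} \approx -0.66667$)
$2518 - W{\left(Y,-48 \right)} = 2518 - \left(63 - -48\right) = 2518 - \left(63 + 48\right) = 2518 - 111 = 2407$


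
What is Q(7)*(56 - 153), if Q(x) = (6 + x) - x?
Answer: -582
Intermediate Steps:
Q(x) = 6
Q(7)*(56 - 153) = 6*(56 - 153) = 6*(-97) = -582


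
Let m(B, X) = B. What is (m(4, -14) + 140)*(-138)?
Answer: -19872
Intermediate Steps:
(m(4, -14) + 140)*(-138) = (4 + 140)*(-138) = 144*(-138) = -19872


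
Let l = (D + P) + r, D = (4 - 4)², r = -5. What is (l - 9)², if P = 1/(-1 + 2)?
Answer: 169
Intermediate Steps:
P = 1 (P = 1/1 = 1)
D = 0 (D = 0² = 0)
l = -4 (l = (0 + 1) - 5 = 1 - 5 = -4)
(l - 9)² = (-4 - 9)² = (-13)² = 169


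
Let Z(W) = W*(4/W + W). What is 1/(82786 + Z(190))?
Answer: 1/118890 ≈ 8.4111e-6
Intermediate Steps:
Z(W) = W*(W + 4/W)
1/(82786 + Z(190)) = 1/(82786 + (4 + 190²)) = 1/(82786 + (4 + 36100)) = 1/(82786 + 36104) = 1/118890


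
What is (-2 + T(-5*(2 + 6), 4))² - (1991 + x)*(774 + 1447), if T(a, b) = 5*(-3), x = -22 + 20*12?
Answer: -4905900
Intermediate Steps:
x = 218 (x = -22 + 240 = 218)
T(a, b) = -15
(-2 + T(-5*(2 + 6), 4))² - (1991 + x)*(774 + 1447) = (-2 - 15)² - (1991 + 218)*(774 + 1447) = (-17)² - 2209*2221 = 289 - 1*4906189 = 289 - 4906189 = -4905900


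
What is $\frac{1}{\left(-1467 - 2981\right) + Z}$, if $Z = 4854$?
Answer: $\frac{1}{406} \approx 0.0024631$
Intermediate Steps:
$\frac{1}{\left(-1467 - 2981\right) + Z} = \frac{1}{\left(-1467 - 2981\right) + 4854} = \frac{1}{-4448 + 4854} = \frac{1}{406}$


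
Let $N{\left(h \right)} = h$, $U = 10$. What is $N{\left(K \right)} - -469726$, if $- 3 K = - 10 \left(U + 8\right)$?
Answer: $469786$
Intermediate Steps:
$K = 60$ ($K = - \frac{\left(-10\right) \left(10 + 8\right)}{3} = - \frac{\left(-10\right) 18}{3} = \left(- \frac{1}{3}\right) \left(-180\right) = 60$)
$N{\left(K \right)} - -469726 = 60 - -469726 = 60 + 469726 = 469786$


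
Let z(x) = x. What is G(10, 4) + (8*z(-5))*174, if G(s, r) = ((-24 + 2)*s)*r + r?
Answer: -7836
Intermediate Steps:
G(s, r) = r - 22*r*s (G(s, r) = (-22*s)*r + r = -22*r*s + r = r - 22*r*s)
G(10, 4) + (8*z(-5))*174 = 4*(1 - 22*10) + (8*(-5))*174 = 4*(1 - 220) - 40*174 = 4*(-219) - 6960 = -876 - 6960 = -7836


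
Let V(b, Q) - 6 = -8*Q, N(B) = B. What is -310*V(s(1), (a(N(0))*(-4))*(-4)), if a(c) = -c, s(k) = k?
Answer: -1860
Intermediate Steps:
V(b, Q) = 6 - 8*Q
-310*V(s(1), (a(N(0))*(-4))*(-4)) = -310*(6 - 8*-1*0*(-4)*(-4)) = -310*(6 - 8*0*(-4)*(-4)) = -310*(6 - 0*(-4)) = -310*(6 - 8*0) = -310*(6 + 0) = -310*6 = -1860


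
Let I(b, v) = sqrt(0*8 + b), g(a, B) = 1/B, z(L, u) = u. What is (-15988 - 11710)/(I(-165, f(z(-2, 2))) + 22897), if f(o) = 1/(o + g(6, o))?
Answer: -317100553/262136387 + 13849*I*sqrt(165)/262136387 ≈ -1.2097 + 0.00067863*I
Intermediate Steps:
f(o) = 1/(o + 1/o)
I(b, v) = sqrt(b) (I(b, v) = sqrt(0 + b) = sqrt(b))
(-15988 - 11710)/(I(-165, f(z(-2, 2))) + 22897) = (-15988 - 11710)/(sqrt(-165) + 22897) = -27698/(I*sqrt(165) + 22897) = -27698/(22897 + I*sqrt(165))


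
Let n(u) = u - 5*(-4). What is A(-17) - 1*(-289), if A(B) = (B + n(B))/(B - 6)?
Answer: 6661/23 ≈ 289.61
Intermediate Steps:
n(u) = 20 + u (n(u) = u + 20 = 20 + u)
A(B) = (20 + 2*B)/(-6 + B) (A(B) = (B + (20 + B))/(B - 6) = (20 + 2*B)/(-6 + B))
A(-17) - 1*(-289) = 2*(10 - 17)/(-6 - 17) - 1*(-289) = 2*(-7)/(-23) + 289 = 2*(-1/23)*(-7) + 289 = 14/23 + 289 = 6661/23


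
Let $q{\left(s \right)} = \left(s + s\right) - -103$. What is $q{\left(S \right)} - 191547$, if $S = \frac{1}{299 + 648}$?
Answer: $- \frac{181297466}{947} \approx -1.9144 \cdot 10^{5}$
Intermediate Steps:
$S = \frac{1}{947} \approx 0.001056$
$q{\left(s \right)} = 103 + 2 s$ ($q{\left(s \right)} = 2 s + 103 = 103 + 2 s$)
$q{\left(S \right)} - 191547 = \left(103 + 2 \cdot \frac{1}{947}\right) - 191547 = \left(103 + \frac{2}{947}\right) - 191547 = \frac{97543}{947} - 191547 = - \frac{181297466}{947}$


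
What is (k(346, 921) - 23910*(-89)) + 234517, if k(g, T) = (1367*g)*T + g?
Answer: 437979275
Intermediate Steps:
k(g, T) = g + 1367*T*g (k(g, T) = 1367*T*g + g = g + 1367*T*g)
(k(346, 921) - 23910*(-89)) + 234517 = (346*(1 + 1367*921) - 23910*(-89)) + 234517 = (346*(1 + 1259007) + 2127990) + 234517 = (346*1259008 + 2127990) + 234517 = (435616768 + 2127990) + 234517 = 437744758 + 234517 = 437979275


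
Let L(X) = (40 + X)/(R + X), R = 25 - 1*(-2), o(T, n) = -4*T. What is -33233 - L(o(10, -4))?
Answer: -33233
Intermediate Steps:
R = 27 (R = 25 + 2 = 27)
L(X) = (40 + X)/(27 + X)
-33233 - L(o(10, -4)) = -33233 - (40 - 4*10)/(27 - 4*10) = -33233 - (40 - 40)/(27 - 40) = -33233 - 0/(-13) = -33233 - (-1)*0/13 = -33233 - 1*0 = -33233 + 0 = -33233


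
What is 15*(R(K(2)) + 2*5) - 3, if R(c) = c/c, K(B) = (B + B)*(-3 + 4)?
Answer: 162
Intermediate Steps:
K(B) = 2*B (K(B) = (2*B)*1 = 2*B)
R(c) = 1
15*(R(K(2)) + 2*5) - 3 = 15*(1 + 2*5) - 3 = 15*(1 + 10) - 3 = 15*11 - 3 = 165 - 3 = 162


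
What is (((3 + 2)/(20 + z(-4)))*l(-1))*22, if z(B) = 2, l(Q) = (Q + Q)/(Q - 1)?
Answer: 5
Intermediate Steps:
l(Q) = 2*Q/(-1 + Q) (l(Q) = (2*Q)/(-1 + Q) = 2*Q/(-1 + Q))
(((3 + 2)/(20 + z(-4)))*l(-1))*22 = (((3 + 2)/(20 + 2))*(2*(-1)/(-1 - 1)))*22 = ((5/22)*(2*(-1)/(-2)))*22 = ((5*(1/22))*(2*(-1)*(-1/2)))*22 = ((5/22)*1)*22 = (5/22)*22 = 5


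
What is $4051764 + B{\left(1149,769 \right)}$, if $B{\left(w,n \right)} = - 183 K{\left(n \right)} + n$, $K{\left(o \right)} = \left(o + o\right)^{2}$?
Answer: $-428823719$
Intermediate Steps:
$K{\left(o \right)} = 4 o^{2}$ ($K{\left(o \right)} = \left(2 o\right)^{2} = 4 o^{2}$)
$B{\left(w,n \right)} = n - 732 n^{2}$ ($B{\left(w,n \right)} = - 183 \cdot 4 n^{2} + n = - 732 n^{2} + n = n - 732 n^{2}$)
$4051764 + B{\left(1149,769 \right)} = 4051764 + 769 \left(1 - 562908\right) = 4051764 + 769 \left(-562907\right) = 4051764 - 432875483 = -428823719$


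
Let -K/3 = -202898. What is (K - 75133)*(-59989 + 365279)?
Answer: 162890837690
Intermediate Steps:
K = 608694 (K = -3*(-202898) = 608694)
(K - 75133)*(-59989 + 365279) = (608694 - 75133)*(-59989 + 365279) = 533561*305290 = 162890837690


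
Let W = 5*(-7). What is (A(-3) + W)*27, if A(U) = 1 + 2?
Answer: -864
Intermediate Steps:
W = -35
A(U) = 3
(A(-3) + W)*27 = (3 - 35)*27 = -32*27 = -864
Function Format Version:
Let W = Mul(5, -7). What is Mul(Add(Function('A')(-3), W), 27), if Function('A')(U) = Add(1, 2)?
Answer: -864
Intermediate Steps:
W = -35
Function('A')(U) = 3
Mul(Add(Function('A')(-3), W), 27) = Mul(Add(3, -35), 27) = Mul(-32, 27) = -864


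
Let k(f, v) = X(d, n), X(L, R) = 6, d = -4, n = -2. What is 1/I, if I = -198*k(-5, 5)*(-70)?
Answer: 1/83160 ≈ 1.2025e-5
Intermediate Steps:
k(f, v) = 6
I = 83160 (I = -198*6*(-70) = -1188*(-70) = 83160)
1/I = 1/83160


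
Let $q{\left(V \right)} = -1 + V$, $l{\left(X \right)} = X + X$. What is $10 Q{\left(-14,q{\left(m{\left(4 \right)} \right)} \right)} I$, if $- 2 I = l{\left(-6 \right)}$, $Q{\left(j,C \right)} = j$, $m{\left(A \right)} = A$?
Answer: $-840$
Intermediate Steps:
$l{\left(X \right)} = 2 X$
$I = 6$ ($I = - \frac{2 \left(-6\right)}{2} = \left(- \frac{1}{2}\right) \left(-12\right) = 6$)
$10 Q{\left(-14,q{\left(m{\left(4 \right)} \right)} \right)} I = 10 \left(-14\right) 6 = \left(-140\right) 6 = -840$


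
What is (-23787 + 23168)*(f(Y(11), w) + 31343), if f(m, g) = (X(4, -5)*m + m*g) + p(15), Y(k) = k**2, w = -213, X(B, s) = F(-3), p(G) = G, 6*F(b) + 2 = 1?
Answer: -20667791/6 ≈ -3.4446e+6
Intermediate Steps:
F(b) = -1/6 (F(b) = -1/3 + (1/6)*1 = -1/3 + 1/6 = -1/6)
X(B, s) = -1/6
f(m, g) = 15 - m/6 + g*m (f(m, g) = (-m/6 + m*g) + 15 = (-m/6 + g*m) + 15 = 15 - m/6 + g*m)
(-23787 + 23168)*(f(Y(11), w) + 31343) = (-23787 + 23168)*((15 - 1/6*11**2 - 213*11**2) + 31343) = -619*((15 - 1/6*121 - 213*121) + 31343) = -619*((15 - 121/6 - 25773) + 31343) = -619*(-154669/6 + 31343) = -619*33389/6 = -20667791/6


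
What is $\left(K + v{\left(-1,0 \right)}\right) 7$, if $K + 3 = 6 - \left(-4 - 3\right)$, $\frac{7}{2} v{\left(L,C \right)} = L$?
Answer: $68$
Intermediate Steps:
$v{\left(L,C \right)} = \frac{2 L}{7}$
$K = 10$ ($K = -3 + \left(6 - \left(-4 - 3\right)\right) = -3 + \left(6 - -7\right) = -3 + \left(6 + 7\right) = -3 + 13 = 10$)
$\left(K + v{\left(-1,0 \right)}\right) 7 = \left(10 + \frac{2}{7} \left(-1\right)\right) 7 = \left(10 - \frac{2}{7}\right) 7 = \frac{68}{7} \cdot 7 = 68$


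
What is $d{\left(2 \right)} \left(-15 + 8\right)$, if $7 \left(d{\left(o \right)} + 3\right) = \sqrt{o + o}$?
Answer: $19$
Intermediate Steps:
$d{\left(o \right)} = -3 + \frac{\sqrt{2} \sqrt{o}}{7}$ ($d{\left(o \right)} = -3 + \frac{\sqrt{o + o}}{7} = -3 + \frac{\sqrt{2 o}}{7} = -3 + \frac{\sqrt{2} \sqrt{o}}{7}$)
$d{\left(2 \right)} \left(-15 + 8\right) = \left(-3 + \frac{\sqrt{2} \sqrt{2}}{7}\right) \left(-15 + 8\right) = \left(-3 + \frac{2}{7}\right) \left(-7\right) = \left(- \frac{19}{7}\right) \left(-7\right) = 19$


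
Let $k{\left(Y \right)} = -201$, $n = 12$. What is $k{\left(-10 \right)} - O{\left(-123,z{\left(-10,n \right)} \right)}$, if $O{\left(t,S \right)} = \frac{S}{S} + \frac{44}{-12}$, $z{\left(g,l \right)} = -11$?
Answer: $- \frac{595}{3} \approx -198.33$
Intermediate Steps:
$O{\left(t,S \right)} = - \frac{8}{3}$ ($O{\left(t,S \right)} = 1 + 44 \left(- \frac{1}{12}\right) = 1 - \frac{11}{3} = - \frac{8}{3}$)
$k{\left(-10 \right)} - O{\left(-123,z{\left(-10,n \right)} \right)} = -201 - - \frac{8}{3} = -201 + \frac{8}{3} = - \frac{595}{3}$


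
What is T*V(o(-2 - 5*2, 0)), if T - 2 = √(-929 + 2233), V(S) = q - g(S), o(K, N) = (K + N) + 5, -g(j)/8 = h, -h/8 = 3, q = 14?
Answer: -356 - 356*√326 ≈ -6783.8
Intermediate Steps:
h = -24 (h = -8*3 = -24)
g(j) = 192 (g(j) = -8*(-24) = 192)
o(K, N) = 5 + K + N
V(S) = -178 (V(S) = 14 - 1*192 = 14 - 192 = -178)
T = 2 + 2*√326 (T = 2 + √(-929 + 2233) = 2 + √1304 = 2 + 2*√326 ≈ 38.111)
T*V(o(-2 - 5*2, 0)) = (2 + 2*√326)*(-178) = -356 - 356*√326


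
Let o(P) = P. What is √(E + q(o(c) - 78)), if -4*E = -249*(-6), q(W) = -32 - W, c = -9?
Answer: 7*I*√26/2 ≈ 17.847*I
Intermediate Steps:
E = -747/2 (E = -(-249)*(-6)/4 = -¼*1494 = -747/2 ≈ -373.50)
√(E + q(o(c) - 78)) = √(-747/2 + (-32 - (-9 - 78))) = √(-747/2 + (-32 - 1*(-87))) = √(-747/2 + (-32 + 87)) = √(-747/2 + 55) = √(-637/2) = 7*I*√26/2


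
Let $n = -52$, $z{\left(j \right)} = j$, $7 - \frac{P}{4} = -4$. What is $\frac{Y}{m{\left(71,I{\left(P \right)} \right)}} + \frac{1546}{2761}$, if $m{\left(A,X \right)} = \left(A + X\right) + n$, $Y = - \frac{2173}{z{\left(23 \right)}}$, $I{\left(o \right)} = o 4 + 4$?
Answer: $\frac{1076389}{12637097} \approx 0.085177$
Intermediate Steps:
$P = 44$ ($P = 28 - -16 = 28 + 16 = 44$)
$I{\left(o \right)} = 4 + 4 o$ ($I{\left(o \right)} = 4 o + 4 = 4 + 4 o$)
$Y = - \frac{2173}{23} \approx -94.478$
$m{\left(A,X \right)} = -52 + A + X$ ($m{\left(A,X \right)} = \left(A + X\right) - 52 = -52 + A + X$)
$\frac{Y}{m{\left(71,I{\left(P \right)} \right)}} + \frac{1546}{2761} = - \frac{2173}{23 \left(-52 + 71 + \left(4 + 4 \cdot 44\right)\right)} + \frac{1546}{2761} = - \frac{2173}{23 \left(-52 + 71 + \left(4 + 176\right)\right)} + 1546 \cdot \frac{1}{2761} = - \frac{2173}{23 \left(-52 + 71 + 180\right)} + \frac{1546}{2761} = - \frac{2173}{23 \cdot 199} + \frac{1546}{2761} = \left(- \frac{2173}{23}\right) \frac{1}{199} + \frac{1546}{2761} = - \frac{2173}{4577} + \frac{1546}{2761} = \frac{1076389}{12637097}$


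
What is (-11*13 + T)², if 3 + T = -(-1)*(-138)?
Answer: 80656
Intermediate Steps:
T = -141 (T = -3 - (-1)*(-138) = -3 - 1*138 = -3 - 138 = -141)
(-11*13 + T)² = (-11*13 - 141)² = (-143 - 141)² = (-284)² = 80656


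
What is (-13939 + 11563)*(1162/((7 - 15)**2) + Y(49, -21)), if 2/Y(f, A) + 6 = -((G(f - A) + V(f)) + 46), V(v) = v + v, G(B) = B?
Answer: -862353/20 ≈ -43118.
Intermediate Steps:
V(v) = 2*v
Y(f, A) = 2/(-52 + A - 3*f) (Y(f, A) = 2/(-6 - (((f - A) + 2*f) + 46)) = 2/(-6 - ((-A + 3*f) + 46)) = 2/(-6 - (46 - A + 3*f)) = 2/(-6 + (-46 + A - 3*f)) = 2/(-52 + A - 3*f))
(-13939 + 11563)*(1162/((7 - 15)**2) + Y(49, -21)) = (-13939 + 11563)*(1162/((7 - 15)**2) - 2/(52 - 1*(-21) + 3*49)) = -2376*(1162/((-8)**2) - 2/(52 + 21 + 147)) = -2376*(1162/64 - 2/220) = -2376*(1162*(1/64) - 2*1/220) = -2376*(581/32 - 1/110) = -2376*31939/1760 = -862353/20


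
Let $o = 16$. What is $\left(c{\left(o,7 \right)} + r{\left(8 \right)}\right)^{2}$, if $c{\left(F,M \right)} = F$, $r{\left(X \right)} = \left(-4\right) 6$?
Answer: $64$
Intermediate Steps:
$r{\left(X \right)} = -24$
$\left(c{\left(o,7 \right)} + r{\left(8 \right)}\right)^{2} = \left(16 - 24\right)^{2} = \left(-8\right)^{2} = 64$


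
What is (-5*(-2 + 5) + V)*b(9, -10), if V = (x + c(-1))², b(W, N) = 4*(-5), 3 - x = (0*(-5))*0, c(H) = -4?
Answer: 280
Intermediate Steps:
x = 3 (x = 3 - 0*(-5)*0 = 3 - 0*0 = 3 - 1*0 = 3 + 0 = 3)
b(W, N) = -20
V = 1 (V = (3 - 4)² = (-1)² = 1)
(-5*(-2 + 5) + V)*b(9, -10) = (-5*(-2 + 5) + 1)*(-20) = (-5*3 + 1)*(-20) = (-15 + 1)*(-20) = -14*(-20) = 280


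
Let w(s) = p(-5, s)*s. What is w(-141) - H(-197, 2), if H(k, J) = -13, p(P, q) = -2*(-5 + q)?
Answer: -41159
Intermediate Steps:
p(P, q) = 10 - 2*q
w(s) = s*(10 - 2*s) (w(s) = (10 - 2*s)*s = s*(10 - 2*s))
w(-141) - H(-197, 2) = 2*(-141)*(5 - 1*(-141)) - 1*(-13) = 2*(-141)*(5 + 141) + 13 = 2*(-141)*146 + 13 = -41172 + 13 = -41159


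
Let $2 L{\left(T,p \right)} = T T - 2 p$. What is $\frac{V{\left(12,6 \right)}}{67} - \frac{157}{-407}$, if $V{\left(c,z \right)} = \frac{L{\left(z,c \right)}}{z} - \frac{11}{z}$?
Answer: $\frac{61079}{163614} \approx 0.37331$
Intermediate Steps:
$L{\left(T,p \right)} = \frac{T^{2}}{2} - p$ ($L{\left(T,p \right)} = \frac{T T - 2 p}{2} = \frac{T^{2} - 2 p}{2} = \frac{T^{2}}{2} - p$)
$V{\left(c,z \right)} = - \frac{11}{z} + \frac{\frac{z^{2}}{2} - c}{z}$ ($V{\left(c,z \right)} = \frac{\frac{z^{2}}{2} - c}{z} - \frac{11}{z} = - \frac{11}{z} + \frac{\frac{z^{2}}{2} - c}{z}$)
$\frac{V{\left(12,6 \right)}}{67} - \frac{157}{-407} = \frac{\frac{1}{6} \left(-11 + \frac{6^{2}}{2} - 12\right)}{67} - \frac{157}{-407} = \frac{-11 + \frac{1}{2} \cdot 36 - 12}{6} \cdot \frac{1}{67} - - \frac{157}{407} = \frac{-11 + 18 - 12}{6} \cdot \frac{1}{67} + \frac{157}{407} = \frac{1}{6} \left(-5\right) \frac{1}{67} + \frac{157}{407} = \left(- \frac{5}{6}\right) \frac{1}{67} + \frac{157}{407} = - \frac{5}{402} + \frac{157}{407} = \frac{61079}{163614}$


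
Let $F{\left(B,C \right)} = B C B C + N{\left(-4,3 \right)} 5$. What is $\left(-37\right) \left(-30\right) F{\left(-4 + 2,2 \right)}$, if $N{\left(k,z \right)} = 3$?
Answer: $34410$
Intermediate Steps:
$F{\left(B,C \right)} = 15 + B^{2} C^{2}$ ($F{\left(B,C \right)} = B C B C + 3 \cdot 5 = C B^{2} C + 15 = B^{2} C^{2} + 15 = 15 + B^{2} C^{2}$)
$\left(-37\right) \left(-30\right) F{\left(-4 + 2,2 \right)} = \left(-37\right) \left(-30\right) \left(15 + \left(-4 + 2\right)^{2} \cdot 2^{2}\right) = 1110 \left(15 + \left(-2\right)^{2} \cdot 4\right) = 1110 \left(15 + 4 \cdot 4\right) = 1110 \left(15 + 16\right) = 1110 \cdot 31 = 34410$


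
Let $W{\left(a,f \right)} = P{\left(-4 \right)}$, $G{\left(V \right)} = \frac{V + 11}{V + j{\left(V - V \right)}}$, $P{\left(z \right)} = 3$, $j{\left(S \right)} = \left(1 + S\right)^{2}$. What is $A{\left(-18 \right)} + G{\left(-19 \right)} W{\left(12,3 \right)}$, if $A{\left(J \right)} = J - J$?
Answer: $\frac{4}{3} \approx 1.3333$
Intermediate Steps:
$A{\left(J \right)} = 0$
$G{\left(V \right)} = \frac{11 + V}{1 + V}$ ($G{\left(V \right)} = \frac{V + 11}{V + \left(1 + \left(V - V\right)\right)^{2}} = \frac{11 + V}{V + \left(1 + 0\right)^{2}} = \frac{11 + V}{V + 1^{2}} = \frac{11 + V}{V + 1} = \frac{11 + V}{1 + V}$)
$W{\left(a,f \right)} = 3$
$A{\left(-18 \right)} + G{\left(-19 \right)} W{\left(12,3 \right)} = 0 + \frac{11 - 19}{1 - 19} \cdot 3 = 0 + \frac{1}{-18} \left(-8\right) 3 = 0 + \left(- \frac{1}{18}\right) \left(-8\right) 3 = 0 + \frac{4}{9} \cdot 3 = 0 + \frac{4}{3} = \frac{4}{3}$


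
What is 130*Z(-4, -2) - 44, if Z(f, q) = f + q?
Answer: -824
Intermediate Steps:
130*Z(-4, -2) - 44 = 130*(-4 - 2) - 44 = 130*(-6) - 44 = -780 - 44 = -824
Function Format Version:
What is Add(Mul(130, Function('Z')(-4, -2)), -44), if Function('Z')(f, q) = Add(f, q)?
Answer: -824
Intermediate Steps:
Add(Mul(130, Function('Z')(-4, -2)), -44) = Add(Mul(130, Add(-4, -2)), -44) = Add(Mul(130, -6), -44) = Add(-780, -44) = -824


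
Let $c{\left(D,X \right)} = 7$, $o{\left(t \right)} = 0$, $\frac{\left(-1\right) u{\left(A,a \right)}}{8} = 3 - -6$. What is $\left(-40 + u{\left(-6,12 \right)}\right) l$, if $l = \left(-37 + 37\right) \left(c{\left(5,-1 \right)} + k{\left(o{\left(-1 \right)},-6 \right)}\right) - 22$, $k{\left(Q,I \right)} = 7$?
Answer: $2464$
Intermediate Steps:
$u{\left(A,a \right)} = -72$ ($u{\left(A,a \right)} = - 8 \left(3 - -6\right) = - 8 \left(3 + 6\right) = \left(-8\right) 9 = -72$)
$l = -22$ ($l = \left(-37 + 37\right) \left(7 + 7\right) - 22 = 0 \cdot 14 - 22 = 0 - 22 = -22$)
$\left(-40 + u{\left(-6,12 \right)}\right) l = \left(-40 - 72\right) \left(-22\right) = \left(-112\right) \left(-22\right) = 2464$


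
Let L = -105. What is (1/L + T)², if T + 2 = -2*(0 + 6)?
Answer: 2163841/11025 ≈ 196.27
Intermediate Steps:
T = -14 (T = -2 - 2*(0 + 6) = -2 - 2*6 = -2 - 12 = -14)
(1/L + T)² = (1/(-105) - 14)² = (-1/105 - 14)² = (-1471/105)² = 2163841/11025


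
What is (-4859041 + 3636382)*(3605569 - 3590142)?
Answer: -18861960393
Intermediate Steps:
(-4859041 + 3636382)*(3605569 - 3590142) = -1222659*15427 = -18861960393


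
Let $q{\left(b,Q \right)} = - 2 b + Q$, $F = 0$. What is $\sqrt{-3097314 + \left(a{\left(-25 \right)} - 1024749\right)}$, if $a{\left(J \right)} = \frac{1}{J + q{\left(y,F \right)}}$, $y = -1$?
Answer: $\frac{5 i \sqrt{87222854}}{23} \approx 2030.3 i$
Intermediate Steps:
$q{\left(b,Q \right)} = Q - 2 b$
$a{\left(J \right)} = \frac{1}{2 + J}$ ($a{\left(J \right)} = \frac{1}{J + \left(0 - -2\right)} = \frac{1}{J + \left(0 + 2\right)} = \frac{1}{J + 2} = \frac{1}{2 + J}$)
$\sqrt{-3097314 + \left(a{\left(-25 \right)} - 1024749\right)} = \sqrt{-3097314 + \left(\frac{1}{2 - 25} - 1024749\right)} = \sqrt{-3097314 - \left(1024749 - \frac{1}{-23}\right)} = \sqrt{-3097314 - \frac{23569228}{23}} = \sqrt{- \frac{94807450}{23}} = \frac{5 i \sqrt{87222854}}{23}$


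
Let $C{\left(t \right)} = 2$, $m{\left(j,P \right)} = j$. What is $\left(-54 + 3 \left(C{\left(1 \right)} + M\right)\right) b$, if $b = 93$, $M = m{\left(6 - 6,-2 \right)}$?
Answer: $-4464$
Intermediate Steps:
$M = 0$ ($M = 6 - 6 = 0$)
$\left(-54 + 3 \left(C{\left(1 \right)} + M\right)\right) b = \left(-54 + 3 \left(2 + 0\right)\right) 93 = \left(-54 + 3 \cdot 2\right) 93 = \left(-54 + 6\right) 93 = \left(-48\right) 93 = -4464$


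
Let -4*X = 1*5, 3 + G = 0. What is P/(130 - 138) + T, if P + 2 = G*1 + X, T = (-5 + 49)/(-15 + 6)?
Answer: -1183/288 ≈ -4.1076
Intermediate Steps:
G = -3 (G = -3 + 0 = -3)
T = -44/9 (T = 44/(-9) = 44*(-⅑) = -44/9 ≈ -4.8889)
X = -5/4 ≈ -1.2500
P = -25/4 (P = -2 + (-3*1 - 5/4) = -2 + (-3 - 5/4) = -2 - 17/4 = -25/4 ≈ -6.2500)
P/(130 - 138) + T = -25/(4*(130 - 138)) - 44/9 = -25/4/(-8) - 44/9 = -25/4*(-⅛) - 44/9 = 25/32 - 44/9 = -1183/288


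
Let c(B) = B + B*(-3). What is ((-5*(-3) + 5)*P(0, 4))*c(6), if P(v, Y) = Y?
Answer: -960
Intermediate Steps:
c(B) = -2*B (c(B) = B - 3*B = -2*B)
((-5*(-3) + 5)*P(0, 4))*c(6) = ((-5*(-3) + 5)*4)*(-2*6) = ((15 + 5)*4)*(-12) = (20*4)*(-12) = 80*(-12) = -960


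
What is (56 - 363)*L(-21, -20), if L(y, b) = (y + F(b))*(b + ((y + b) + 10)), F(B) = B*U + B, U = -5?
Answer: 923763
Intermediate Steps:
F(B) = -4*B (F(B) = B*(-5) + B = -5*B + B = -4*B)
L(y, b) = (y - 4*b)*(10 + y + 2*b) (L(y, b) = (y - 4*b)*(b + ((y + b) + 10)) = (y - 4*b)*(b + ((b + y) + 10)) = (y - 4*b)*(b + (10 + b + y)) = (y - 4*b)*(10 + y + 2*b))
(56 - 363)*L(-21, -20) = (56 - 363)*((-21)**2 - 40*(-20) - 8*(-20)**2 + 10*(-21) - 2*(-20)*(-21)) = -307*(441 + 800 - 8*400 - 210 - 840) = -307*(441 + 800 - 3200 - 210 - 840) = -307*(-3009) = 923763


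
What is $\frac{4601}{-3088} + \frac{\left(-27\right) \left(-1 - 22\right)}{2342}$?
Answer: $- \frac{4428947}{3616048} \approx -1.2248$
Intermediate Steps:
$\frac{4601}{-3088} + \frac{\left(-27\right) \left(-1 - 22\right)}{2342} = 4601 \left(- \frac{1}{3088}\right) + \left(-27\right) \left(-23\right) \frac{1}{2342} = - \frac{4601}{3088} + 621 \cdot \frac{1}{2342} = - \frac{4601}{3088} + \frac{621}{2342} = - \frac{4428947}{3616048}$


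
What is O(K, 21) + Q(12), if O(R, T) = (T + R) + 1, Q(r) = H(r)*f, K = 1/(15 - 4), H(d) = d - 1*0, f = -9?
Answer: -945/11 ≈ -85.909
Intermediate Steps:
H(d) = d (H(d) = d + 0 = d)
K = 1/11 ≈ 0.090909
Q(r) = -9*r (Q(r) = r*(-9) = -9*r)
O(R, T) = 1 + R + T (O(R, T) = (R + T) + 1 = 1 + R + T)
O(K, 21) + Q(12) = (1 + 1/11 + 21) - 9*12 = 243/11 - 108 = -945/11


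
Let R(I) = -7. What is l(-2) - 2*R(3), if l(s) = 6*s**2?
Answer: 38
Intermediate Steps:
l(-2) - 2*R(3) = 6*(-2)**2 - 2*(-7) = 6*4 + 14 = 24 + 14 = 38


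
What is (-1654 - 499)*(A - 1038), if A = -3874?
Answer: 10575536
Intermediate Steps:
(-1654 - 499)*(A - 1038) = (-1654 - 499)*(-3874 - 1038) = -2153*(-4912) = 10575536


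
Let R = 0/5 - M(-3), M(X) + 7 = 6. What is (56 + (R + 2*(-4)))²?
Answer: 2401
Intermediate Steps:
M(X) = -1 (M(X) = -7 + 6 = -1)
R = 1 (R = 0/5 - 1*(-1) = 0*(⅕) + 1 = 0 + 1 = 1)
(56 + (R + 2*(-4)))² = (56 + (1 + 2*(-4)))² = (56 + (1 - 8))² = (56 - 7)² = 49² = 2401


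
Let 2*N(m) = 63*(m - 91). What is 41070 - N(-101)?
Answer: 47118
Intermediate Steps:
N(m) = -5733/2 + 63*m/2 (N(m) = (63*(m - 91))/2 = (63*(-91 + m))/2 = (-5733 + 63*m)/2 = -5733/2 + 63*m/2)
41070 - N(-101) = 41070 - (-5733/2 + (63/2)*(-101)) = 41070 - (-5733/2 - 6363/2) = 41070 - 1*(-6048) = 41070 + 6048 = 47118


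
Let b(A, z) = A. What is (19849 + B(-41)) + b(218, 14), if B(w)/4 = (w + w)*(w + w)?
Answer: 46963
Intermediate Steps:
B(w) = 16*w² (B(w) = 4*((w + w)*(w + w)) = 4*((2*w)*(2*w)) = 4*(4*w²) = 16*w²)
(19849 + B(-41)) + b(218, 14) = (19849 + 16*(-41)²) + 218 = (19849 + 16*1681) + 218 = (19849 + 26896) + 218 = 46745 + 218 = 46963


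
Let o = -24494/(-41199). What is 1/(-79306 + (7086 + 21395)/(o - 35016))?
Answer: -1442599690/114407984403859 ≈ -1.2609e-5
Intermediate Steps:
o = 24494/41199 (o = -24494*(-1/41199) = 24494/41199 ≈ 0.59453)
1/(-79306 + (7086 + 21395)/(o - 35016)) = 1/(-79306 + (7086 + 21395)/(24494/41199 - 35016)) = 1/(-79306 + 28481/(-1442599690/41199)) = 1/(-79306 + 28481*(-41199/1442599690)) = 1/(-79306 - 1173388719/1442599690) = 1/(-114407984403859/1442599690) = -1442599690/114407984403859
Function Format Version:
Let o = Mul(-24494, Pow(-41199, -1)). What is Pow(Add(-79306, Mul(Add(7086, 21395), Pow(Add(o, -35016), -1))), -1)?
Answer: Rational(-1442599690, 114407984403859) ≈ -1.2609e-5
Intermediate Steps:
o = Rational(24494, 41199) (o = Mul(-24494, Rational(-1, 41199)) = Rational(24494, 41199) ≈ 0.59453)
Pow(Add(-79306, Mul(Add(7086, 21395), Pow(Add(o, -35016), -1))), -1) = Pow(Add(-79306, Mul(Add(7086, 21395), Pow(Add(Rational(24494, 41199), -35016), -1))), -1) = Pow(Add(-79306, Mul(28481, Pow(Rational(-1442599690, 41199), -1))), -1) = Pow(Add(-79306, Mul(28481, Rational(-41199, 1442599690))), -1) = Pow(Add(-79306, Rational(-1173388719, 1442599690)), -1) = Pow(Rational(-114407984403859, 1442599690), -1) = Rational(-1442599690, 114407984403859)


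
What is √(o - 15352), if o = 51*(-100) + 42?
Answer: I*√20410 ≈ 142.86*I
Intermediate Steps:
o = -5058 (o = -5100 + 42 = -5058)
√(o - 15352) = √(-5058 - 15352) = √(-20410) = I*√20410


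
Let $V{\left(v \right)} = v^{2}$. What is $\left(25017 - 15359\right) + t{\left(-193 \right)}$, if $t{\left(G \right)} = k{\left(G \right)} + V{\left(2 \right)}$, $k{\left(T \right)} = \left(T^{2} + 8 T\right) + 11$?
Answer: $45378$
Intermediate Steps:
$k{\left(T \right)} = 11 + T^{2} + 8 T$
$t{\left(G \right)} = 15 + G^{2} + 8 G$ ($t{\left(G \right)} = \left(11 + G^{2} + 8 G\right) + 2^{2} = \left(11 + G^{2} + 8 G\right) + 4 = 15 + G^{2} + 8 G$)
$\left(25017 - 15359\right) + t{\left(-193 \right)} = \left(25017 - 15359\right) + \left(15 + \left(-193\right)^{2} + 8 \left(-193\right)\right) = \left(25017 - 15359\right) + \left(15 + 37249 - 1544\right) = 9658 + 35720 = 45378$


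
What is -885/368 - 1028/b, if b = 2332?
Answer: -610531/214544 ≈ -2.8457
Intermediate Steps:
-885/368 - 1028/b = -885/368 - 1028/2332 = -885*1/368 - 1028*1/2332 = -885/368 - 257/583 = -610531/214544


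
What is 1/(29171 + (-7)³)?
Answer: 1/28828 ≈ 3.4689e-5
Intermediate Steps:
1/(29171 + (-7)³) = 1/(29171 - 343) = 1/28828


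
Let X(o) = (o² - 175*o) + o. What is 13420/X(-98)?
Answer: 3355/6664 ≈ 0.50345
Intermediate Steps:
X(o) = o² - 174*o
13420/X(-98) = 13420/((-98*(-174 - 98))) = 13420/((-98*(-272))) = 13420/26656 = 13420*(1/26656) = 3355/6664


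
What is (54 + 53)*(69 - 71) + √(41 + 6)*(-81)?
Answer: -214 - 81*√47 ≈ -769.31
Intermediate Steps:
(54 + 53)*(69 - 71) + √(41 + 6)*(-81) = 107*(-2) + √47*(-81) = -214 - 81*√47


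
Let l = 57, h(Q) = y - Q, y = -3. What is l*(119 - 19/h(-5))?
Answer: 12483/2 ≈ 6241.5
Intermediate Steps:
h(Q) = -3 - Q
l*(119 - 19/h(-5)) = 57*(119 - 19/(-3 - 1*(-5))) = 57*(119 - 19/(-3 + 5)) = 57*(119 - 19/2) = 57*(219/2) = 12483/2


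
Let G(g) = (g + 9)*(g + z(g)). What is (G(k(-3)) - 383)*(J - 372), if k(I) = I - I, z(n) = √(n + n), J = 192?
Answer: 68940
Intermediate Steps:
z(n) = √2*√n (z(n) = √(2*n) = √2*√n)
k(I) = 0
G(g) = (9 + g)*(g + √2*√g) (G(g) = (g + 9)*(g + √2*√g) = (9 + g)*(g + √2*√g))
(G(k(-3)) - 383)*(J - 372) = ((0² + 9*0 + √2*0^(3/2) + 9*√2*√0) - 383)*(192 - 372) = ((0 + 0 + √2*0 + 9*√2*0) - 383)*(-180) = ((0 + 0 + 0 + 0) - 383)*(-180) = (0 - 383)*(-180) = -383*(-180) = 68940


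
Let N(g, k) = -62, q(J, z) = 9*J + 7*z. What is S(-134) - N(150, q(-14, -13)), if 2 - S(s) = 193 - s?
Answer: -263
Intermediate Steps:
S(s) = -191 + s (S(s) = 2 - (193 - s) = 2 + (-193 + s) = -191 + s)
q(J, z) = 7*z + 9*J
S(-134) - N(150, q(-14, -13)) = (-191 - 134) - 1*(-62) = -325 + 62 = -263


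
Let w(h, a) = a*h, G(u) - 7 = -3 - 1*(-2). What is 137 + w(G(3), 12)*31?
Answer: 2369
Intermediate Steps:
G(u) = 6 (G(u) = 7 + (-3 - 1*(-2)) = 7 + (-3 + 2) = 7 - 1 = 6)
137 + w(G(3), 12)*31 = 137 + (12*6)*31 = 137 + 72*31 = 137 + 2232 = 2369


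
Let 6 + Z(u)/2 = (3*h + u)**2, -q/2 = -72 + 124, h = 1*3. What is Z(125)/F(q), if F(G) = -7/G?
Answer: 3733600/7 ≈ 5.3337e+5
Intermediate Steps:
h = 3
q = -104 (q = -2*(-72 + 124) = -2*52 = -104)
Z(u) = -12 + 2*(9 + u)**2 (Z(u) = -12 + 2*(3*3 + u)**2 = -12 + 2*(9 + u)**2)
Z(125)/F(q) = (-12 + 2*(9 + 125)**2)/((-7/(-104))) = (-12 + 2*134**2)/((-7*(-1/104))) = (-12 + 2*17956)/(7/104) = (-12 + 35912)*(104/7) = 35900*(104/7) = 3733600/7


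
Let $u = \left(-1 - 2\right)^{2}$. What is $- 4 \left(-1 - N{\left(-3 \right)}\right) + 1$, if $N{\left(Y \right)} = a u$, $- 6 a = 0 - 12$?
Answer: $77$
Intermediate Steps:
$a = 2$ ($a = - \frac{0 - 12}{6} = \left(- \frac{1}{6}\right) \left(-12\right) = 2$)
$u = 9$ ($u = \left(-3\right)^{2} = 9$)
$N{\left(Y \right)} = 18$ ($N{\left(Y \right)} = 2 \cdot 9 = 18$)
$- 4 \left(-1 - N{\left(-3 \right)}\right) + 1 = - 4 \left(-1 - 18\right) + 1 = \left(-4\right) \left(-19\right) + 1 = 76 + 1 = 77$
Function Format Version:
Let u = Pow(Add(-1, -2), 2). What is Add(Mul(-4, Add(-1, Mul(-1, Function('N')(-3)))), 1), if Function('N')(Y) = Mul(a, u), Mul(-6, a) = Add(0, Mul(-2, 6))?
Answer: 77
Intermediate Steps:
a = 2 (a = Mul(Rational(-1, 6), Add(0, Mul(-2, 6))) = Mul(Rational(-1, 6), Add(0, -12)) = Mul(Rational(-1, 6), -12) = 2)
u = 9 (u = Pow(-3, 2) = 9)
Function('N')(Y) = 18 (Function('N')(Y) = Mul(2, 9) = 18)
Add(Mul(-4, Add(-1, Mul(-1, Function('N')(-3)))), 1) = Add(Mul(-4, Add(-1, Mul(-1, 18))), 1) = Add(Mul(-4, Add(-1, -18)), 1) = Add(Mul(-4, -19), 1) = Add(76, 1) = 77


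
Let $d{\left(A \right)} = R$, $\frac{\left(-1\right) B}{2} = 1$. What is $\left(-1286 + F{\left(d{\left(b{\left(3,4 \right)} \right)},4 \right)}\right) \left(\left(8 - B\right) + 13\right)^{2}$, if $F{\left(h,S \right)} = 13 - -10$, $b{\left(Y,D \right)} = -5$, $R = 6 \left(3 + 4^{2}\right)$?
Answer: $-668127$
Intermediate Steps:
$B = -2$ ($B = \left(-2\right) 1 = -2$)
$R = 114$ ($R = 6 \left(3 + 16\right) = 6 \cdot 19 = 114$)
$d{\left(A \right)} = 114$
$F{\left(h,S \right)} = 23$ ($F{\left(h,S \right)} = 13 + 10 = 23$)
$\left(-1286 + F{\left(d{\left(b{\left(3,4 \right)} \right)},4 \right)}\right) \left(\left(8 - B\right) + 13\right)^{2} = \left(-1286 + 23\right) \left(\left(8 - -2\right) + 13\right)^{2} = - 1263 \left(\left(8 + 2\right) + 13\right)^{2} = - 1263 \left(10 + 13\right)^{2} = - 1263 \cdot 23^{2} = \left(-1263\right) 529 = -668127$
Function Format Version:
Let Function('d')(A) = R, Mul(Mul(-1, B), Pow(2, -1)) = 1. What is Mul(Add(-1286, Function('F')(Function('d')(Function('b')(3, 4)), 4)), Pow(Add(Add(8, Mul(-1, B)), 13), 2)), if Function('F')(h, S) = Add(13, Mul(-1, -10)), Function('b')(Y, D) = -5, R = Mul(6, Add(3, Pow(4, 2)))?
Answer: -668127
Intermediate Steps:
B = -2 (B = Mul(-2, 1) = -2)
R = 114 (R = Mul(6, Add(3, 16)) = Mul(6, 19) = 114)
Function('d')(A) = 114
Function('F')(h, S) = 23 (Function('F')(h, S) = Add(13, 10) = 23)
Mul(Add(-1286, Function('F')(Function('d')(Function('b')(3, 4)), 4)), Pow(Add(Add(8, Mul(-1, B)), 13), 2)) = Mul(Add(-1286, 23), Pow(Add(Add(8, Mul(-1, -2)), 13), 2)) = Mul(-1263, Pow(Add(Add(8, 2), 13), 2)) = Mul(-1263, Pow(Add(10, 13), 2)) = Mul(-1263, Pow(23, 2)) = Mul(-1263, 529) = -668127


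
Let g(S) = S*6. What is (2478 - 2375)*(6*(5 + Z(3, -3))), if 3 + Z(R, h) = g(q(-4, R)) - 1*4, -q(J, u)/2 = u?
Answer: -23484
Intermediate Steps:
q(J, u) = -2*u
g(S) = 6*S
Z(R, h) = -7 - 12*R (Z(R, h) = -3 + (6*(-2*R) - 1*4) = -3 + (-12*R - 4) = -3 + (-4 - 12*R) = -7 - 12*R)
(2478 - 2375)*(6*(5 + Z(3, -3))) = (2478 - 2375)*(6*(5 + (-7 - 12*3))) = 103*(6*(5 + (-7 - 36))) = 103*(6*(5 - 43)) = 103*(6*(-38)) = 103*(-228) = -23484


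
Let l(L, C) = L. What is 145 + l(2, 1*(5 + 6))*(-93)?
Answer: -41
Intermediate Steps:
145 + l(2, 1*(5 + 6))*(-93) = 145 + 2*(-93) = 145 - 186 = -41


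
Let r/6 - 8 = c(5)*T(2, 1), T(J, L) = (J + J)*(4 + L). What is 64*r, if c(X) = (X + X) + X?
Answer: 118272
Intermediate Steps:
T(J, L) = 2*J*(4 + L) (T(J, L) = (2*J)*(4 + L) = 2*J*(4 + L))
c(X) = 3*X (c(X) = 2*X + X = 3*X)
r = 1848 (r = 48 + 6*((3*5)*(2*2*(4 + 1))) = 48 + 6*(15*(2*2*5)) = 48 + 6*(15*20) = 48 + 6*300 = 48 + 1800 = 1848)
64*r = 64*1848 = 118272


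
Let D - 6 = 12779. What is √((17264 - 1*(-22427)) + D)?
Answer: 2*√13119 ≈ 229.08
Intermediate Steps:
D = 12785 (D = 6 + 12779 = 12785)
√((17264 - 1*(-22427)) + D) = √((17264 - 1*(-22427)) + 12785) = √((17264 + 22427) + 12785) = √(39691 + 12785) = √52476 = 2*√13119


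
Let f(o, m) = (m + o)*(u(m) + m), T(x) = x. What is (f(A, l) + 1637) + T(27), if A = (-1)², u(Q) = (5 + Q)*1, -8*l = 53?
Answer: 54733/32 ≈ 1710.4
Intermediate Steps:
l = -53/8 (l = -⅛*53 = -53/8 ≈ -6.6250)
u(Q) = 5 + Q
A = 1
f(o, m) = (5 + 2*m)*(m + o) (f(o, m) = (m + o)*((5 + m) + m) = (m + o)*(5 + 2*m) = (5 + 2*m)*(m + o))
(f(A, l) + 1637) + T(27) = (((-53/8)² - 53/8*1 - 53*(5 - 53/8)/8 + 1*(5 - 53/8)) + 1637) + 27 = ((2809/64 - 53/8 - 53/8*(-13/8) + 1*(-13/8)) + 1637) + 27 = ((2809/64 - 53/8 + 689/64 - 13/8) + 1637) + 27 = (1485/32 + 1637) + 27 = 53869/32 + 27 = 54733/32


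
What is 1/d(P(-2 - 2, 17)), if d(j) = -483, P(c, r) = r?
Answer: -1/483 ≈ -0.0020704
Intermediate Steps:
1/d(P(-2 - 2, 17)) = 1/(-483) = -1/483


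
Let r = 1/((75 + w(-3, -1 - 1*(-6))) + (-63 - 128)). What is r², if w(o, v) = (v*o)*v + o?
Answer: 1/37636 ≈ 2.6570e-5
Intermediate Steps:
w(o, v) = o + o*v² (w(o, v) = (o*v)*v + o = o*v² + o = o + o*v²)
r = -1/194 (r = 1/((75 - 3*(1 + (-1 - 1*(-6))²)) + (-63 - 128)) = 1/((75 - 3*(1 + (-1 + 6)²)) - 191) = 1/((75 - 3*(1 + 5²)) - 191) = 1/((75 - 3*(1 + 25)) - 191) = 1/((75 - 3*26) - 191) = 1/((75 - 78) - 191) = 1/(-3 - 191) = 1/(-194) = -1/194 ≈ -0.0051546)
r² = (-1/194)² = 1/37636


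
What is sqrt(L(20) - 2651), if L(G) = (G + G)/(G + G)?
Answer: 5*I*sqrt(106) ≈ 51.478*I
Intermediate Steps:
L(G) = 1 (L(G) = (2*G)/((2*G)) = (2*G)*(1/(2*G)) = 1)
sqrt(L(20) - 2651) = sqrt(1 - 2651) = sqrt(-2650) = 5*I*sqrt(106)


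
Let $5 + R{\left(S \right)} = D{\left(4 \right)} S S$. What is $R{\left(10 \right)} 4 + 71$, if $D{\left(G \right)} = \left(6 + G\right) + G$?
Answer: $5651$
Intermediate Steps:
$D{\left(G \right)} = 6 + 2 G$
$R{\left(S \right)} = -5 + 14 S^{2}$ ($R{\left(S \right)} = -5 + \left(6 + 2 \cdot 4\right) S S = -5 + \left(6 + 8\right) S S = -5 + 14 S S = -5 + 14 S^{2}$)
$R{\left(10 \right)} 4 + 71 = \left(-5 + 14 \cdot 10^{2}\right) 4 + 71 = \left(-5 + 14 \cdot 100\right) 4 + 71 = \left(-5 + 1400\right) 4 + 71 = 1395 \cdot 4 + 71 = 5580 + 71 = 5651$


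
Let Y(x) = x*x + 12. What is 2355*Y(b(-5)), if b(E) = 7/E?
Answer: 164379/5 ≈ 32876.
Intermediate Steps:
Y(x) = 12 + x**2 (Y(x) = x**2 + 12 = 12 + x**2)
2355*Y(b(-5)) = 2355*(12 + (7/(-5))**2) = 2355*(12 + (7*(-1/5))**2) = 2355*(12 + (-7/5)**2) = 2355*(12 + 49/25) = 2355*(349/25) = 164379/5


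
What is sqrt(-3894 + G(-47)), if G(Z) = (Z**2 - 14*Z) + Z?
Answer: I*sqrt(1074) ≈ 32.772*I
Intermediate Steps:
G(Z) = Z**2 - 13*Z
sqrt(-3894 + G(-47)) = sqrt(-3894 - 47*(-13 - 47)) = sqrt(-3894 - 47*(-60)) = sqrt(-3894 + 2820) = sqrt(-1074) = I*sqrt(1074)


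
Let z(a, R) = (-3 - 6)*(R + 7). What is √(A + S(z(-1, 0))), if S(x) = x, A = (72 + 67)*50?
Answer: √6887 ≈ 82.988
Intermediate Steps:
z(a, R) = -63 - 9*R (z(a, R) = -9*(7 + R) = -63 - 9*R)
A = 6950 (A = 139*50 = 6950)
√(A + S(z(-1, 0))) = √(6950 + (-63 - 9*0)) = √(6950 + (-63 + 0)) = √(6950 - 63) = √6887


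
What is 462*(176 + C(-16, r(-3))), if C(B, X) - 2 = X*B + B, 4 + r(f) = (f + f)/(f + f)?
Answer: 97020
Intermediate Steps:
r(f) = -3 (r(f) = -4 + (f + f)/(f + f) = -4 + (2*f)/((2*f)) = -4 + (2*f)*(1/(2*f)) = -4 + 1 = -3)
C(B, X) = 2 + B + B*X (C(B, X) = 2 + (X*B + B) = 2 + (B*X + B) = 2 + (B + B*X) = 2 + B + B*X)
462*(176 + C(-16, r(-3))) = 462*(176 + (2 - 16 - 16*(-3))) = 462*(176 + (2 - 16 + 48)) = 462*(176 + 34) = 462*210 = 97020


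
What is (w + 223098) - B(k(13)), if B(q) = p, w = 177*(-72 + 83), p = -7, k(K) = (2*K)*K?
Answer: 225052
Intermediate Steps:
k(K) = 2*K**2
w = 1947 (w = 177*11 = 1947)
B(q) = -7
(w + 223098) - B(k(13)) = (1947 + 223098) - 1*(-7) = 225045 + 7 = 225052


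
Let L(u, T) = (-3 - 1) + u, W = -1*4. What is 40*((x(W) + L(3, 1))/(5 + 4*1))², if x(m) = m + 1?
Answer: 640/81 ≈ 7.9012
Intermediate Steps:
W = -4
L(u, T) = -4 + u
x(m) = 1 + m
40*((x(W) + L(3, 1))/(5 + 4*1))² = 40*(((1 - 4) + (-4 + 3))/(5 + 4*1))² = 40*((-3 - 1)/(5 + 4))² = 40*(-4/9)² = 40*(16/81) = 640/81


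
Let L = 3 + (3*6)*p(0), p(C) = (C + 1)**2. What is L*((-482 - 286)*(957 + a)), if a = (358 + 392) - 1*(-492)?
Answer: -35465472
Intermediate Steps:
p(C) = (1 + C)**2
a = 1242 (a = 750 + 492 = 1242)
L = 21 (L = 3 + (3*6)*(1 + 0)**2 = 3 + 18*1**2 = 3 + 18*1 = 3 + 18 = 21)
L*((-482 - 286)*(957 + a)) = 21*((-482 - 286)*(957 + 1242)) = 21*(-768*2199) = 21*(-1688832) = -35465472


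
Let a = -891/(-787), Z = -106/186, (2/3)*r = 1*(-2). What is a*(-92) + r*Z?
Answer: -2499421/24397 ≈ -102.45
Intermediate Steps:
r = -3 (r = 3*(1*(-2))/2 = (3/2)*(-2) = -3)
Z = -53/93 (Z = -106*1/186 = -53/93 ≈ -0.56989)
a = 891/787 (a = -891*(-1/787) = 891/787 ≈ 1.1321)
a*(-92) + r*Z = (891/787)*(-92) - 3*(-53/93) = -81972/787 + 53/31 = -2499421/24397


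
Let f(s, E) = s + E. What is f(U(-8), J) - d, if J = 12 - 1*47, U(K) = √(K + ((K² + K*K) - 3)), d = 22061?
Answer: -22096 + 3*√13 ≈ -22085.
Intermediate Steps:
U(K) = √(-3 + K + 2*K²) (U(K) = √(K + ((K² + K²) - 3)) = √(K + (2*K² - 3)) = √(K + (-3 + 2*K²)) = √(-3 + K + 2*K²))
J = -35 (J = 12 - 47 = -35)
f(s, E) = E + s
f(U(-8), J) - d = (-35 + √(-3 - 8 + 2*(-8)²)) - 1*22061 = (-35 + √(-3 - 8 + 2*64)) - 22061 = (-35 + √(-3 - 8 + 128)) - 22061 = (-35 + √117) - 22061 = (-35 + 3*√13) - 22061 = -22096 + 3*√13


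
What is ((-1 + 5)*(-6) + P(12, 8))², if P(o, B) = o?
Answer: 144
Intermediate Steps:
((-1 + 5)*(-6) + P(12, 8))² = ((-1 + 5)*(-6) + 12)² = (4*(-6) + 12)² = (-24 + 12)² = (-12)² = 144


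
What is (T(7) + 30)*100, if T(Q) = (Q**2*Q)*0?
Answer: 3000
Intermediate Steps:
T(Q) = 0 (T(Q) = Q**3*0 = 0)
(T(7) + 30)*100 = (0 + 30)*100 = 30*100 = 3000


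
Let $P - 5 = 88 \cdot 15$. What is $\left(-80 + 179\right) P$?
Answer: $131175$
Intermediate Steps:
$P = 1325$ ($P = 5 + 88 \cdot 15 = 5 + 1320 = 1325$)
$\left(-80 + 179\right) P = \left(-80 + 179\right) 1325 = 99 \cdot 1325 = 131175$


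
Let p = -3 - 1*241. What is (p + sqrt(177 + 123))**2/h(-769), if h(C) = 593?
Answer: 59836/593 - 4880*sqrt(3)/593 ≈ 86.650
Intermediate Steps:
p = -244 (p = -3 - 241 = -244)
(p + sqrt(177 + 123))**2/h(-769) = (-244 + sqrt(177 + 123))**2/593 = (-244 + sqrt(300))**2*(1/593) = (-244 + 10*sqrt(3))**2*(1/593) = (-244 + 10*sqrt(3))**2/593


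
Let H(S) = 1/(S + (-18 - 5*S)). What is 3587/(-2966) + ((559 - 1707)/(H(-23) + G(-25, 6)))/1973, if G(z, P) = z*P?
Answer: -78297331317/64950437882 ≈ -1.2055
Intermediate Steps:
G(z, P) = P*z
H(S) = 1/(-18 - 4*S)
3587/(-2966) + ((559 - 1707)/(H(-23) + G(-25, 6)))/1973 = 3587/(-2966) + ((559 - 1707)/(-1/(18 + 4*(-23)) + 6*(-25)))/1973 = 3587*(-1/2966) - 1148/(-1/(18 - 92) - 150)*(1/1973) = -3587/2966 - 1148/(-1/(-74) - 150)*(1/1973) = -3587/2966 - 1148/(-1*(-1/74) - 150)*(1/1973) = -3587/2966 - 1148/(1/74 - 150)*(1/1973) = -3587/2966 - 1148/(-11099/74)*(1/1973) = -3587/2966 - 1148*(-74/11099)*(1/1973) = -3587/2966 + (84952/11099)*(1/1973) = -3587/2966 + 84952/21898327 = -78297331317/64950437882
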